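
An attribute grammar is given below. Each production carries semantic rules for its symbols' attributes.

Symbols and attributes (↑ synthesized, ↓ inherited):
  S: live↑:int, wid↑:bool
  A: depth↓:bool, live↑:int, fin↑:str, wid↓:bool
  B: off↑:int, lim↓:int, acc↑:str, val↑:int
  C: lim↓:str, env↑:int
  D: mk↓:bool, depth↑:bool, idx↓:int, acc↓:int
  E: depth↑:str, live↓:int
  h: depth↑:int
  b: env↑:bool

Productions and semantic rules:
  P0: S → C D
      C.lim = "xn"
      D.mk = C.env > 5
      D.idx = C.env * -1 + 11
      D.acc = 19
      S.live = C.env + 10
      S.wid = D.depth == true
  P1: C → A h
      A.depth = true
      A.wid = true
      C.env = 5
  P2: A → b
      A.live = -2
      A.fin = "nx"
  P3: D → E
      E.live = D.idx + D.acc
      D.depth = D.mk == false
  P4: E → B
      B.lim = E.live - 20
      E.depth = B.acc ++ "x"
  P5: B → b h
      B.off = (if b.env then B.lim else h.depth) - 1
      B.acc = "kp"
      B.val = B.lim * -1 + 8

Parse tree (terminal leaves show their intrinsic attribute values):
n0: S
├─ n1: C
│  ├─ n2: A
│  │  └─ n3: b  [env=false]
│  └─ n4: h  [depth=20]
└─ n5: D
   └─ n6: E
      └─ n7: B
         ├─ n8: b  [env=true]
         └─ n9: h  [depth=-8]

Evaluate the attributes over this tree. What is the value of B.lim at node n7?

1. n1.lim = "xn"  ["xn"]
2. n2.depth = true  [true]
3. n2.wid = true  [true]
4. n3.env = false  [terminal]
5. n2.live = -2  [-2]
6. n2.fin = "nx"  ["nx"]
7. n4.depth = 20  [terminal]
8. n1.env = 5  [5]
9. n5.mk = false  [C.env > 5]
10. n5.idx = 6  [C.env * -1 + 11]
11. n5.acc = 19  [19]
12. n6.live = 25  [D.idx + D.acc]
13. n7.lim = 5  [E.live - 20]
14. n8.env = true  [terminal]
15. n9.depth = -8  [terminal]
16. n7.off = 4  [(if b.env then B.lim else h.depth) - 1]
17. n7.acc = "kp"  ["kp"]
18. n7.val = 3  [B.lim * -1 + 8]
19. n6.depth = "kpx"  [B.acc ++ "x"]
20. n5.depth = true  [D.mk == false]
21. n0.live = 15  [C.env + 10]
22. n0.wid = true  [D.depth == true]

5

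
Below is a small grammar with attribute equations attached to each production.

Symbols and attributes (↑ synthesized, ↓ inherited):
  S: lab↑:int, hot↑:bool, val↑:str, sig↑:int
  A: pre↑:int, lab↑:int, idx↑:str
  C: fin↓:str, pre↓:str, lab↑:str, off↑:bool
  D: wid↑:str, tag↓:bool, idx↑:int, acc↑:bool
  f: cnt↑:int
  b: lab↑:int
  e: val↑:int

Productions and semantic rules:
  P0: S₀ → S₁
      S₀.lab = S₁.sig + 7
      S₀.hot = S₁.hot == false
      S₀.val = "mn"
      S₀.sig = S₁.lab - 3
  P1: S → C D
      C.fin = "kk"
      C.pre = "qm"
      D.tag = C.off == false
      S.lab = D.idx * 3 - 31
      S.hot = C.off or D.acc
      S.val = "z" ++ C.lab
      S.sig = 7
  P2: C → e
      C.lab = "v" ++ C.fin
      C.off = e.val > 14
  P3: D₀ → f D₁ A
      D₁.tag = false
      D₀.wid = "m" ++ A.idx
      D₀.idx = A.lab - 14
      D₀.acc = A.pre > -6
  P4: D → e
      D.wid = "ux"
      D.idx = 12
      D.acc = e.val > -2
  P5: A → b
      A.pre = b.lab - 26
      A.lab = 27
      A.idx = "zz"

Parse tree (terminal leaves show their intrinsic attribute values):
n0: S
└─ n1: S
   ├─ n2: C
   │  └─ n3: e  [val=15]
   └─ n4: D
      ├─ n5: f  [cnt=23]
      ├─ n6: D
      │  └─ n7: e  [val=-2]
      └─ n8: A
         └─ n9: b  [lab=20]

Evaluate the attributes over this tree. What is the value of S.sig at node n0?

1. n2.fin = "kk"  ["kk"]
2. n2.pre = "qm"  ["qm"]
3. n3.val = 15  [terminal]
4. n2.lab = "vkk"  ["v" ++ C.fin]
5. n2.off = true  [e.val > 14]
6. n4.tag = false  [C.off == false]
7. n5.cnt = 23  [terminal]
8. n6.tag = false  [false]
9. n7.val = -2  [terminal]
10. n6.wid = "ux"  ["ux"]
11. n6.idx = 12  [12]
12. n6.acc = false  [e.val > -2]
13. n9.lab = 20  [terminal]
14. n8.pre = -6  [b.lab - 26]
15. n8.lab = 27  [27]
16. n8.idx = "zz"  ["zz"]
17. n4.wid = "mzz"  ["m" ++ A.idx]
18. n4.idx = 13  [A.lab - 14]
19. n4.acc = false  [A.pre > -6]
20. n1.lab = 8  [D.idx * 3 - 31]
21. n1.hot = true  [C.off or D.acc]
22. n1.val = "zvkk"  ["z" ++ C.lab]
23. n1.sig = 7  [7]
24. n0.lab = 14  [S₁.sig + 7]
25. n0.hot = false  [S₁.hot == false]
26. n0.val = "mn"  ["mn"]
27. n0.sig = 5  [S₁.lab - 3]

5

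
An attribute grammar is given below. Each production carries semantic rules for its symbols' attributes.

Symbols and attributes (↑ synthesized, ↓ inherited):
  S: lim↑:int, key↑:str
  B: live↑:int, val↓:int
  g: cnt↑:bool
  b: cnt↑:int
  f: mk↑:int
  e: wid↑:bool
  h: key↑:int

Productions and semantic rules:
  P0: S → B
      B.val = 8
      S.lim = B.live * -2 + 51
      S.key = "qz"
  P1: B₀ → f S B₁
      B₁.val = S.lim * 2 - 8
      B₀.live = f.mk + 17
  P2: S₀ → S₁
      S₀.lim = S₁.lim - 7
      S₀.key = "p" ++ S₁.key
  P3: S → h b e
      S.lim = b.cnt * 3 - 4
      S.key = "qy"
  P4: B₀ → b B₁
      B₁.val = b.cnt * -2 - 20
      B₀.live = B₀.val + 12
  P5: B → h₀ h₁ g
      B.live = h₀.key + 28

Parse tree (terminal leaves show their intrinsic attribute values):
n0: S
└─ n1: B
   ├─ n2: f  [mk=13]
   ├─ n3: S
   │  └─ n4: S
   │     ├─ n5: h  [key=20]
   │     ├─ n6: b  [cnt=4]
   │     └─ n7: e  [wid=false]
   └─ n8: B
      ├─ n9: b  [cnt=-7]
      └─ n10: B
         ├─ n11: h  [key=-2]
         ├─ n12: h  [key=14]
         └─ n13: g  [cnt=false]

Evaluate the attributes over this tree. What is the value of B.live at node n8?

1. n1.val = 8  [8]
2. n2.mk = 13  [terminal]
3. n5.key = 20  [terminal]
4. n6.cnt = 4  [terminal]
5. n7.wid = false  [terminal]
6. n4.lim = 8  [b.cnt * 3 - 4]
7. n4.key = "qy"  ["qy"]
8. n3.lim = 1  [S₁.lim - 7]
9. n3.key = "pqy"  ["p" ++ S₁.key]
10. n8.val = -6  [S.lim * 2 - 8]
11. n9.cnt = -7  [terminal]
12. n10.val = -6  [b.cnt * -2 - 20]
13. n11.key = -2  [terminal]
14. n12.key = 14  [terminal]
15. n13.cnt = false  [terminal]
16. n10.live = 26  [h₀.key + 28]
17. n8.live = 6  [B₀.val + 12]
18. n1.live = 30  [f.mk + 17]
19. n0.lim = -9  [B.live * -2 + 51]
20. n0.key = "qz"  ["qz"]

6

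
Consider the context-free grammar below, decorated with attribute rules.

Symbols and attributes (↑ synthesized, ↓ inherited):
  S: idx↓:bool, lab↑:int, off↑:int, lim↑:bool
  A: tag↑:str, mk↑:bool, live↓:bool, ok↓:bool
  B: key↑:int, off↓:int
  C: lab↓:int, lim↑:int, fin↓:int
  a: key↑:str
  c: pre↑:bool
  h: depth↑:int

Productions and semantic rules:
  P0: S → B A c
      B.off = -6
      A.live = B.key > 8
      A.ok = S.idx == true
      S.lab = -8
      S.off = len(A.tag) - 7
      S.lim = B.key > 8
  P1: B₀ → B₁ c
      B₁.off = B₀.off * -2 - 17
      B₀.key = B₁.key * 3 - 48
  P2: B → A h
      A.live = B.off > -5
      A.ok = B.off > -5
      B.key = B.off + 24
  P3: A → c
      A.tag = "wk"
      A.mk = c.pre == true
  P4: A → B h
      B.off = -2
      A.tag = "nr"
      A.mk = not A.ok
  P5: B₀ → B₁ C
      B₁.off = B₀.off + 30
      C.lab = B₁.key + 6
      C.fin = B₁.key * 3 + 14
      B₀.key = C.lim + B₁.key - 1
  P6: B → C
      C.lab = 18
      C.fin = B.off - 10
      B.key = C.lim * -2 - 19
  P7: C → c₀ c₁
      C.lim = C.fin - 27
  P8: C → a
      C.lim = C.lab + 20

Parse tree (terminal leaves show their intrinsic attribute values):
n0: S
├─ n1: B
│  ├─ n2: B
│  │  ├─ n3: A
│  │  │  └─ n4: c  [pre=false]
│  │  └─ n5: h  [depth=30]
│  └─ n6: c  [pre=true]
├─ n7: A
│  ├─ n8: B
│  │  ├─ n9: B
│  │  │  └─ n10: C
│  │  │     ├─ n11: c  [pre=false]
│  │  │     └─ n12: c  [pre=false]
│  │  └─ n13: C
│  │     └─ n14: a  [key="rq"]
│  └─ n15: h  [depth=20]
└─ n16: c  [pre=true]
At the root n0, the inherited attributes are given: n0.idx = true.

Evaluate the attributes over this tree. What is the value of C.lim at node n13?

1. n0.idx = true  [given at root]
2. n1.off = -6  [-6]
3. n2.off = -5  [B₀.off * -2 - 17]
4. n3.live = false  [B.off > -5]
5. n3.ok = false  [B.off > -5]
6. n4.pre = false  [terminal]
7. n3.tag = "wk"  ["wk"]
8. n3.mk = false  [c.pre == true]
9. n5.depth = 30  [terminal]
10. n2.key = 19  [B.off + 24]
11. n6.pre = true  [terminal]
12. n1.key = 9  [B₁.key * 3 - 48]
13. n7.live = true  [B.key > 8]
14. n7.ok = true  [S.idx == true]
15. n8.off = -2  [-2]
16. n9.off = 28  [B₀.off + 30]
17. n10.lab = 18  [18]
18. n10.fin = 18  [B.off - 10]
19. n11.pre = false  [terminal]
20. n12.pre = false  [terminal]
21. n10.lim = -9  [C.fin - 27]
22. n9.key = -1  [C.lim * -2 - 19]
23. n13.lab = 5  [B₁.key + 6]
24. n13.fin = 11  [B₁.key * 3 + 14]
25. n14.key = "rq"  [terminal]
26. n13.lim = 25  [C.lab + 20]
27. n8.key = 23  [C.lim + B₁.key - 1]
28. n15.depth = 20  [terminal]
29. n7.tag = "nr"  ["nr"]
30. n7.mk = false  [not A.ok]
31. n16.pre = true  [terminal]
32. n0.lab = -8  [-8]
33. n0.off = -5  [len(A.tag) - 7]
34. n0.lim = true  [B.key > 8]

25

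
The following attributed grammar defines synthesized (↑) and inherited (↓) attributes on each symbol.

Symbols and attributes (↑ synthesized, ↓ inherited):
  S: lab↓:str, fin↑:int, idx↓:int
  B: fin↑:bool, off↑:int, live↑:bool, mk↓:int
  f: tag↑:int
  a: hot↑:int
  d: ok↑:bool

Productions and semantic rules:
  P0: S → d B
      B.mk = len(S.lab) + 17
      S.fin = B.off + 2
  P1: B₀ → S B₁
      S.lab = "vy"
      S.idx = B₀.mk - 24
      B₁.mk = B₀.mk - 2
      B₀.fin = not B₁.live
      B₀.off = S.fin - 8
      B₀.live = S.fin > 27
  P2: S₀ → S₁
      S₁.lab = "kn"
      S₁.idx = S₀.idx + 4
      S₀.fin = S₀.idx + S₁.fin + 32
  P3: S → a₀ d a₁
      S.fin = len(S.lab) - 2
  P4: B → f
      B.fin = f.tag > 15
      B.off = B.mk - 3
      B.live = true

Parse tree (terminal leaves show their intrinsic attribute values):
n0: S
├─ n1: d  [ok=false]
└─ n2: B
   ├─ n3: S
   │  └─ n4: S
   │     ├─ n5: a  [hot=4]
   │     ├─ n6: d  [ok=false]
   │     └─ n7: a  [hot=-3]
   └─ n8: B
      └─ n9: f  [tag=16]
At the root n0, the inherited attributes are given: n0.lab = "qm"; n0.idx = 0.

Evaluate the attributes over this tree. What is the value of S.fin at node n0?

1. n0.lab = "qm"  [given at root]
2. n0.idx = 0  [given at root]
3. n1.ok = false  [terminal]
4. n2.mk = 19  [len(S.lab) + 17]
5. n3.lab = "vy"  ["vy"]
6. n3.idx = -5  [B₀.mk - 24]
7. n4.lab = "kn"  ["kn"]
8. n4.idx = -1  [S₀.idx + 4]
9. n5.hot = 4  [terminal]
10. n6.ok = false  [terminal]
11. n7.hot = -3  [terminal]
12. n4.fin = 0  [len(S.lab) - 2]
13. n3.fin = 27  [S₀.idx + S₁.fin + 32]
14. n8.mk = 17  [B₀.mk - 2]
15. n9.tag = 16  [terminal]
16. n8.fin = true  [f.tag > 15]
17. n8.off = 14  [B.mk - 3]
18. n8.live = true  [true]
19. n2.fin = false  [not B₁.live]
20. n2.off = 19  [S.fin - 8]
21. n2.live = false  [S.fin > 27]
22. n0.fin = 21  [B.off + 2]

21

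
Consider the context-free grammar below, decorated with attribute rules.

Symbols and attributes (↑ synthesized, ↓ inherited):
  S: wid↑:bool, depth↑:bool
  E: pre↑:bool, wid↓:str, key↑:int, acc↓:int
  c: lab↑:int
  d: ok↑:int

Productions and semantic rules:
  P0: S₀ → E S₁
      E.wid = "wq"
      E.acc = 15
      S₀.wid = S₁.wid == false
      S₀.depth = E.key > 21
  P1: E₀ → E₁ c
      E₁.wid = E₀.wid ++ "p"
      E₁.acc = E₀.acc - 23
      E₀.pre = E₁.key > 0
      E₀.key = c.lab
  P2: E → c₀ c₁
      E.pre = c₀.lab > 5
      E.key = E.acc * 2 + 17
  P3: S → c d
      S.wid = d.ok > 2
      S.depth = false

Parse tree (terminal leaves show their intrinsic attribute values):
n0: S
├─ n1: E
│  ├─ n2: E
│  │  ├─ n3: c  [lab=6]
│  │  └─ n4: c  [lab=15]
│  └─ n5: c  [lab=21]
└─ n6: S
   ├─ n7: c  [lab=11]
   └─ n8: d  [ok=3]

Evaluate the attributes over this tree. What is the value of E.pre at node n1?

true

1. n1.wid = "wq"  ["wq"]
2. n1.acc = 15  [15]
3. n2.wid = "wqp"  [E₀.wid ++ "p"]
4. n2.acc = -8  [E₀.acc - 23]
5. n3.lab = 6  [terminal]
6. n4.lab = 15  [terminal]
7. n2.pre = true  [c₀.lab > 5]
8. n2.key = 1  [E.acc * 2 + 17]
9. n5.lab = 21  [terminal]
10. n1.pre = true  [E₁.key > 0]
11. n1.key = 21  [c.lab]
12. n7.lab = 11  [terminal]
13. n8.ok = 3  [terminal]
14. n6.wid = true  [d.ok > 2]
15. n6.depth = false  [false]
16. n0.wid = false  [S₁.wid == false]
17. n0.depth = false  [E.key > 21]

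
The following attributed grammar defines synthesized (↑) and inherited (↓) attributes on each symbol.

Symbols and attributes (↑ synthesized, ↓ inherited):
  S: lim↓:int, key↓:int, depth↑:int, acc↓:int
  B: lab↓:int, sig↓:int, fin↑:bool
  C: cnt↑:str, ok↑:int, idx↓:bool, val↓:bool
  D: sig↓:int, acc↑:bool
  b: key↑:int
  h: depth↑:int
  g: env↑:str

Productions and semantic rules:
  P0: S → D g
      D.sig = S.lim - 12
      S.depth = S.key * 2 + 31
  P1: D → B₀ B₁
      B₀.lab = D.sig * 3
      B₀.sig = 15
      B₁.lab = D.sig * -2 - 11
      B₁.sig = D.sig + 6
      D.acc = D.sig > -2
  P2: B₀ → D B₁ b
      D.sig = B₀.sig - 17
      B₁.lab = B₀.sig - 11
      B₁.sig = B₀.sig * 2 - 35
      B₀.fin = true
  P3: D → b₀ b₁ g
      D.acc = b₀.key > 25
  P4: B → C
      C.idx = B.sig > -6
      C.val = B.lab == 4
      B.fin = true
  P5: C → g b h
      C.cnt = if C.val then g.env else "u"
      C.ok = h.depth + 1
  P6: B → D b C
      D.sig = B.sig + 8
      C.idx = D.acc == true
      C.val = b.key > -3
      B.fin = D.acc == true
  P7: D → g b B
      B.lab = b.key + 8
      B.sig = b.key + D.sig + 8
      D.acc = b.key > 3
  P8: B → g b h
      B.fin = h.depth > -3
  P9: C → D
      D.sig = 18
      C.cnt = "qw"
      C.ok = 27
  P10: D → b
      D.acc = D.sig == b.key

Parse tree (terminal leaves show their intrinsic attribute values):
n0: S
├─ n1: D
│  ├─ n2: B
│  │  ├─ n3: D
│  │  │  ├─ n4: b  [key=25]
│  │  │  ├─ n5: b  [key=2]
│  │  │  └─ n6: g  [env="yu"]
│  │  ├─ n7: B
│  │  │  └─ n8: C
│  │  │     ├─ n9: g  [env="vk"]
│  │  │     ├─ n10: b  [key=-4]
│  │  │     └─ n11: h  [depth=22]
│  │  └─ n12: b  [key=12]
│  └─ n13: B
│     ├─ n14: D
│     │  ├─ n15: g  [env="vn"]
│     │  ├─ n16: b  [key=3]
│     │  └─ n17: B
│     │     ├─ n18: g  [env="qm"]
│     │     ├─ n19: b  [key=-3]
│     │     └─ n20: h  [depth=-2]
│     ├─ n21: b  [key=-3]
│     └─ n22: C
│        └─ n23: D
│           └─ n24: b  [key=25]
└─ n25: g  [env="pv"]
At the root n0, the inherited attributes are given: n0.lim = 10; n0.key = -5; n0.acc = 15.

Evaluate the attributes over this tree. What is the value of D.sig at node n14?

1. n0.lim = 10  [given at root]
2. n0.key = -5  [given at root]
3. n0.acc = 15  [given at root]
4. n1.sig = -2  [S.lim - 12]
5. n2.lab = -6  [D.sig * 3]
6. n2.sig = 15  [15]
7. n3.sig = -2  [B₀.sig - 17]
8. n4.key = 25  [terminal]
9. n5.key = 2  [terminal]
10. n6.env = "yu"  [terminal]
11. n3.acc = false  [b₀.key > 25]
12. n7.lab = 4  [B₀.sig - 11]
13. n7.sig = -5  [B₀.sig * 2 - 35]
14. n8.idx = true  [B.sig > -6]
15. n8.val = true  [B.lab == 4]
16. n9.env = "vk"  [terminal]
17. n10.key = -4  [terminal]
18. n11.depth = 22  [terminal]
19. n8.cnt = "vk"  [if C.val then g.env else "u"]
20. n8.ok = 23  [h.depth + 1]
21. n7.fin = true  [true]
22. n12.key = 12  [terminal]
23. n2.fin = true  [true]
24. n13.lab = -7  [D.sig * -2 - 11]
25. n13.sig = 4  [D.sig + 6]
26. n14.sig = 12  [B.sig + 8]
27. n15.env = "vn"  [terminal]
28. n16.key = 3  [terminal]
29. n17.lab = 11  [b.key + 8]
30. n17.sig = 23  [b.key + D.sig + 8]
31. n18.env = "qm"  [terminal]
32. n19.key = -3  [terminal]
33. n20.depth = -2  [terminal]
34. n17.fin = true  [h.depth > -3]
35. n14.acc = false  [b.key > 3]
36. n21.key = -3  [terminal]
37. n22.idx = false  [D.acc == true]
38. n22.val = false  [b.key > -3]
39. n23.sig = 18  [18]
40. n24.key = 25  [terminal]
41. n23.acc = false  [D.sig == b.key]
42. n22.cnt = "qw"  ["qw"]
43. n22.ok = 27  [27]
44. n13.fin = false  [D.acc == true]
45. n1.acc = false  [D.sig > -2]
46. n25.env = "pv"  [terminal]
47. n0.depth = 21  [S.key * 2 + 31]

12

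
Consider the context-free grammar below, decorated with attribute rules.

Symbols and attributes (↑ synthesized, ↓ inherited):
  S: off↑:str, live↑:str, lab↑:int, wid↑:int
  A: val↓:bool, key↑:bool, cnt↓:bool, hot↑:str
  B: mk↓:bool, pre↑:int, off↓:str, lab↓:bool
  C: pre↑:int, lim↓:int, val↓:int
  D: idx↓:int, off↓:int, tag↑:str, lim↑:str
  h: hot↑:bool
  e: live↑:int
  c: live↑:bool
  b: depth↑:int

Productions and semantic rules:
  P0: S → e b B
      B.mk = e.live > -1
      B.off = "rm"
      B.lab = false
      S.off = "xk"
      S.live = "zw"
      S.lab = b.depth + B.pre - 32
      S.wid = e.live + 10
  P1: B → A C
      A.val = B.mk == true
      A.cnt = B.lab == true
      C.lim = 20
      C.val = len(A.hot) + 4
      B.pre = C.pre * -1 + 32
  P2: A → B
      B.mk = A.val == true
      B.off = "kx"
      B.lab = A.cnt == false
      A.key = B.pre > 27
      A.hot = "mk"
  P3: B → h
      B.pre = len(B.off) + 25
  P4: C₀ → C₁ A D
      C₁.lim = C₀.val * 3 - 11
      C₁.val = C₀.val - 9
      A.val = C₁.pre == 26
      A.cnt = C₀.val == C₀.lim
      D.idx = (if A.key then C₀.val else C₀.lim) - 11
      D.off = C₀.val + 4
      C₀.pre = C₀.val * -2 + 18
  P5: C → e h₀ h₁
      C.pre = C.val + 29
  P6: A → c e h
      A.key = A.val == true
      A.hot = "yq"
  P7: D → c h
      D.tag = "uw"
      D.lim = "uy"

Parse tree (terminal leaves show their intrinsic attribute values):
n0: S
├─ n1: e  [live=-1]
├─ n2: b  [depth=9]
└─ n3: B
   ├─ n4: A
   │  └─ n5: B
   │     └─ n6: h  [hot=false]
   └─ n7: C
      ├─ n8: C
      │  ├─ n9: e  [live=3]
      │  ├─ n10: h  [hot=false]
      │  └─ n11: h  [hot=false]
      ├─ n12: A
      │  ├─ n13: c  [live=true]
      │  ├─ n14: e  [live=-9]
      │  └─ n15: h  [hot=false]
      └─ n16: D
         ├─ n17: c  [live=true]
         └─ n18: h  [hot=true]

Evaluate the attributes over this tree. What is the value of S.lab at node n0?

1. n1.live = -1  [terminal]
2. n2.depth = 9  [terminal]
3. n3.mk = false  [e.live > -1]
4. n3.off = "rm"  ["rm"]
5. n3.lab = false  [false]
6. n4.val = false  [B.mk == true]
7. n4.cnt = false  [B.lab == true]
8. n5.mk = false  [A.val == true]
9. n5.off = "kx"  ["kx"]
10. n5.lab = true  [A.cnt == false]
11. n6.hot = false  [terminal]
12. n5.pre = 27  [len(B.off) + 25]
13. n4.key = false  [B.pre > 27]
14. n4.hot = "mk"  ["mk"]
15. n7.lim = 20  [20]
16. n7.val = 6  [len(A.hot) + 4]
17. n8.lim = 7  [C₀.val * 3 - 11]
18. n8.val = -3  [C₀.val - 9]
19. n9.live = 3  [terminal]
20. n10.hot = false  [terminal]
21. n11.hot = false  [terminal]
22. n8.pre = 26  [C.val + 29]
23. n12.val = true  [C₁.pre == 26]
24. n12.cnt = false  [C₀.val == C₀.lim]
25. n13.live = true  [terminal]
26. n14.live = -9  [terminal]
27. n15.hot = false  [terminal]
28. n12.key = true  [A.val == true]
29. n12.hot = "yq"  ["yq"]
30. n16.idx = -5  [(if A.key then C₀.val else C₀.lim) - 11]
31. n16.off = 10  [C₀.val + 4]
32. n17.live = true  [terminal]
33. n18.hot = true  [terminal]
34. n16.tag = "uw"  ["uw"]
35. n16.lim = "uy"  ["uy"]
36. n7.pre = 6  [C₀.val * -2 + 18]
37. n3.pre = 26  [C.pre * -1 + 32]
38. n0.off = "xk"  ["xk"]
39. n0.live = "zw"  ["zw"]
40. n0.lab = 3  [b.depth + B.pre - 32]
41. n0.wid = 9  [e.live + 10]

3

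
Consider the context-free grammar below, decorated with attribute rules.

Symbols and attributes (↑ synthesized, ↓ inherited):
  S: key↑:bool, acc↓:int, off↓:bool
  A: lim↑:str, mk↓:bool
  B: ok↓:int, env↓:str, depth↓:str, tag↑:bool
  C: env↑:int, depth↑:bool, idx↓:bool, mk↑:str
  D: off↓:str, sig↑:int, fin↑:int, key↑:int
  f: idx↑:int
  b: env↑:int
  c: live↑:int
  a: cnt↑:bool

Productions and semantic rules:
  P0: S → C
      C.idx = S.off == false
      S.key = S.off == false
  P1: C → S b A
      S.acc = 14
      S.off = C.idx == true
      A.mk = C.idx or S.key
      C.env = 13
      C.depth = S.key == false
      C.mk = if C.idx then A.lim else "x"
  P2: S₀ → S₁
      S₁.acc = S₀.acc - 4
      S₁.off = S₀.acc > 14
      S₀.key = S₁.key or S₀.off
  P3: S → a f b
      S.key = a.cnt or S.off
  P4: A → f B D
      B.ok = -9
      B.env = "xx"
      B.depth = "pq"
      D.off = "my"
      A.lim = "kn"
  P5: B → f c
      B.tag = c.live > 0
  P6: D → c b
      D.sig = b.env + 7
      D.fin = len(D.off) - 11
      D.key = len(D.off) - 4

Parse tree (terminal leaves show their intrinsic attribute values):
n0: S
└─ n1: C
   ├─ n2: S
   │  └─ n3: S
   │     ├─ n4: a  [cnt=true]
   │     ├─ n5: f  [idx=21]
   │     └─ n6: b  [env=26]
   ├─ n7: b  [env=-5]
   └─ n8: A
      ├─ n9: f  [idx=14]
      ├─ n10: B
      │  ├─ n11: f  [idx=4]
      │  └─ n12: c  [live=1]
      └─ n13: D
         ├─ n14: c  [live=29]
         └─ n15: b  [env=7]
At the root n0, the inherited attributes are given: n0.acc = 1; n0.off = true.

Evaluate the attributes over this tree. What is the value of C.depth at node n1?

1. n0.acc = 1  [given at root]
2. n0.off = true  [given at root]
3. n1.idx = false  [S.off == false]
4. n2.acc = 14  [14]
5. n2.off = false  [C.idx == true]
6. n3.acc = 10  [S₀.acc - 4]
7. n3.off = false  [S₀.acc > 14]
8. n4.cnt = true  [terminal]
9. n5.idx = 21  [terminal]
10. n6.env = 26  [terminal]
11. n3.key = true  [a.cnt or S.off]
12. n2.key = true  [S₁.key or S₀.off]
13. n7.env = -5  [terminal]
14. n8.mk = true  [C.idx or S.key]
15. n9.idx = 14  [terminal]
16. n10.ok = -9  [-9]
17. n10.env = "xx"  ["xx"]
18. n10.depth = "pq"  ["pq"]
19. n11.idx = 4  [terminal]
20. n12.live = 1  [terminal]
21. n10.tag = true  [c.live > 0]
22. n13.off = "my"  ["my"]
23. n14.live = 29  [terminal]
24. n15.env = 7  [terminal]
25. n13.sig = 14  [b.env + 7]
26. n13.fin = -9  [len(D.off) - 11]
27. n13.key = -2  [len(D.off) - 4]
28. n8.lim = "kn"  ["kn"]
29. n1.env = 13  [13]
30. n1.depth = false  [S.key == false]
31. n1.mk = "x"  [if C.idx then A.lim else "x"]
32. n0.key = false  [S.off == false]

false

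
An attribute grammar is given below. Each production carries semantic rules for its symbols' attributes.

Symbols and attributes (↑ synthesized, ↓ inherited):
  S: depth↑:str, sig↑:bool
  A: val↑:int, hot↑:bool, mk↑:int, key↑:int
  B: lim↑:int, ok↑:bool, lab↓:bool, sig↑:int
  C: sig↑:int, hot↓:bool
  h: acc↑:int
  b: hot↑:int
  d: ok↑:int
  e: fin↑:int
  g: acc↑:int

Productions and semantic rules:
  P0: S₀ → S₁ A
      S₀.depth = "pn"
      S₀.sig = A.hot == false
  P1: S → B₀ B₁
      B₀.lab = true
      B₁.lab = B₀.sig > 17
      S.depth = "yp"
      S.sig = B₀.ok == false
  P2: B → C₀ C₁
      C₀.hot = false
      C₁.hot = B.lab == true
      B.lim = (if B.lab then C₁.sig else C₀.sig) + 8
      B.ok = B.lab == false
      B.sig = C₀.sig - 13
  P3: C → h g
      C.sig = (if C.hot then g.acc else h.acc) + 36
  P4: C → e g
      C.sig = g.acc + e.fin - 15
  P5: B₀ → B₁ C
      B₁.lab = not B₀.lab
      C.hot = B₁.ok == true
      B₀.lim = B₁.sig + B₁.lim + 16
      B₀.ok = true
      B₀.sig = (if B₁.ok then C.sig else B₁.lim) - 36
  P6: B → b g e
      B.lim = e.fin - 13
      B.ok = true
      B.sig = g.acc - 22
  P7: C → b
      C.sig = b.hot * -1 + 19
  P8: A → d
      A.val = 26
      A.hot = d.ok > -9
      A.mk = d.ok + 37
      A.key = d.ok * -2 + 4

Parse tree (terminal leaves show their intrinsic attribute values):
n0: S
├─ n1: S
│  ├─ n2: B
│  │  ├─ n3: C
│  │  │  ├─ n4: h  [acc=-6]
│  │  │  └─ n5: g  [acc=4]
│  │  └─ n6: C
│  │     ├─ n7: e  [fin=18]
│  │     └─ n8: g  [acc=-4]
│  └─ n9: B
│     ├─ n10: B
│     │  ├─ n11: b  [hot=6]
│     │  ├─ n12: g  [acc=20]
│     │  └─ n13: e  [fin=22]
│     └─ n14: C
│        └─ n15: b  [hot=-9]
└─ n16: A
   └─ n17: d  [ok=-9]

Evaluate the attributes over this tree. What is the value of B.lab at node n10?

1. n2.lab = true  [true]
2. n3.hot = false  [false]
3. n4.acc = -6  [terminal]
4. n5.acc = 4  [terminal]
5. n3.sig = 30  [(if C.hot then g.acc else h.acc) + 36]
6. n6.hot = true  [B.lab == true]
7. n7.fin = 18  [terminal]
8. n8.acc = -4  [terminal]
9. n6.sig = -1  [g.acc + e.fin - 15]
10. n2.lim = 7  [(if B.lab then C₁.sig else C₀.sig) + 8]
11. n2.ok = false  [B.lab == false]
12. n2.sig = 17  [C₀.sig - 13]
13. n9.lab = false  [B₀.sig > 17]
14. n10.lab = true  [not B₀.lab]
15. n11.hot = 6  [terminal]
16. n12.acc = 20  [terminal]
17. n13.fin = 22  [terminal]
18. n10.lim = 9  [e.fin - 13]
19. n10.ok = true  [true]
20. n10.sig = -2  [g.acc - 22]
21. n14.hot = true  [B₁.ok == true]
22. n15.hot = -9  [terminal]
23. n14.sig = 28  [b.hot * -1 + 19]
24. n9.lim = 23  [B₁.sig + B₁.lim + 16]
25. n9.ok = true  [true]
26. n9.sig = -8  [(if B₁.ok then C.sig else B₁.lim) - 36]
27. n1.depth = "yp"  ["yp"]
28. n1.sig = true  [B₀.ok == false]
29. n17.ok = -9  [terminal]
30. n16.val = 26  [26]
31. n16.hot = false  [d.ok > -9]
32. n16.mk = 28  [d.ok + 37]
33. n16.key = 22  [d.ok * -2 + 4]
34. n0.depth = "pn"  ["pn"]
35. n0.sig = true  [A.hot == false]

true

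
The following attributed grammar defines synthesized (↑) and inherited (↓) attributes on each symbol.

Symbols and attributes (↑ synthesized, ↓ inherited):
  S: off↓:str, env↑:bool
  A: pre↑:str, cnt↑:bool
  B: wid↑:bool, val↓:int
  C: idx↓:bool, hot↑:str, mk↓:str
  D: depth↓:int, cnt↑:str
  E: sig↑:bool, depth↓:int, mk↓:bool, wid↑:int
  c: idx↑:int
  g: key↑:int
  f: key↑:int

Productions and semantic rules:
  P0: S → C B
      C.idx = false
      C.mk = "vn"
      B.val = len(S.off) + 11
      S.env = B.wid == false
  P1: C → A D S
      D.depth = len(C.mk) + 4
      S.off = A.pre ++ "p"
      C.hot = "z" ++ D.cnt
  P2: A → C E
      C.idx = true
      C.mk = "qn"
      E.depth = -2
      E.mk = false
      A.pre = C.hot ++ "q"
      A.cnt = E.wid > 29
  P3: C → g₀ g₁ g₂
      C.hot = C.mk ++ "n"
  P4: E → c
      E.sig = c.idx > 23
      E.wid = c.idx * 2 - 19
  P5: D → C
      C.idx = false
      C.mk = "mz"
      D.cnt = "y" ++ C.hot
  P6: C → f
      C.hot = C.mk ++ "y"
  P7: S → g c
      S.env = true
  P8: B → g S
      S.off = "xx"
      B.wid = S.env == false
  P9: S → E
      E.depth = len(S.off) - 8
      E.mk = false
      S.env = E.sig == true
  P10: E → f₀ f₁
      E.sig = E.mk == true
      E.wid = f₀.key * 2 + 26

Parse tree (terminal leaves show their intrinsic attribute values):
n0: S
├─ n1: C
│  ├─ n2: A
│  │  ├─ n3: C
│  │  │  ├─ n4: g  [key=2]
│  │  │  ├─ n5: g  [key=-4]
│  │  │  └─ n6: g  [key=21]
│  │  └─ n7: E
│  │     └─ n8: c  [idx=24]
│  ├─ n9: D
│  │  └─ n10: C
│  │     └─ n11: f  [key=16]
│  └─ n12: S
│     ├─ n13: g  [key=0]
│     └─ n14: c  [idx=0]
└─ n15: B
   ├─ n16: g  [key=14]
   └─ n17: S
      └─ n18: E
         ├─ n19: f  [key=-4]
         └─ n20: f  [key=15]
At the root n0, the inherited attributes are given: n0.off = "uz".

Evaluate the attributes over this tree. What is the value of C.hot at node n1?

1. n0.off = "uz"  [given at root]
2. n1.idx = false  [false]
3. n1.mk = "vn"  ["vn"]
4. n3.idx = true  [true]
5. n3.mk = "qn"  ["qn"]
6. n4.key = 2  [terminal]
7. n5.key = -4  [terminal]
8. n6.key = 21  [terminal]
9. n3.hot = "qnn"  [C.mk ++ "n"]
10. n7.depth = -2  [-2]
11. n7.mk = false  [false]
12. n8.idx = 24  [terminal]
13. n7.sig = true  [c.idx > 23]
14. n7.wid = 29  [c.idx * 2 - 19]
15. n2.pre = "qnnq"  [C.hot ++ "q"]
16. n2.cnt = false  [E.wid > 29]
17. n9.depth = 6  [len(C.mk) + 4]
18. n10.idx = false  [false]
19. n10.mk = "mz"  ["mz"]
20. n11.key = 16  [terminal]
21. n10.hot = "mzy"  [C.mk ++ "y"]
22. n9.cnt = "ymzy"  ["y" ++ C.hot]
23. n12.off = "qnnqp"  [A.pre ++ "p"]
24. n13.key = 0  [terminal]
25. n14.idx = 0  [terminal]
26. n12.env = true  [true]
27. n1.hot = "zymzy"  ["z" ++ D.cnt]
28. n15.val = 13  [len(S.off) + 11]
29. n16.key = 14  [terminal]
30. n17.off = "xx"  ["xx"]
31. n18.depth = -6  [len(S.off) - 8]
32. n18.mk = false  [false]
33. n19.key = -4  [terminal]
34. n20.key = 15  [terminal]
35. n18.sig = false  [E.mk == true]
36. n18.wid = 18  [f₀.key * 2 + 26]
37. n17.env = false  [E.sig == true]
38. n15.wid = true  [S.env == false]
39. n0.env = false  [B.wid == false]

"zymzy"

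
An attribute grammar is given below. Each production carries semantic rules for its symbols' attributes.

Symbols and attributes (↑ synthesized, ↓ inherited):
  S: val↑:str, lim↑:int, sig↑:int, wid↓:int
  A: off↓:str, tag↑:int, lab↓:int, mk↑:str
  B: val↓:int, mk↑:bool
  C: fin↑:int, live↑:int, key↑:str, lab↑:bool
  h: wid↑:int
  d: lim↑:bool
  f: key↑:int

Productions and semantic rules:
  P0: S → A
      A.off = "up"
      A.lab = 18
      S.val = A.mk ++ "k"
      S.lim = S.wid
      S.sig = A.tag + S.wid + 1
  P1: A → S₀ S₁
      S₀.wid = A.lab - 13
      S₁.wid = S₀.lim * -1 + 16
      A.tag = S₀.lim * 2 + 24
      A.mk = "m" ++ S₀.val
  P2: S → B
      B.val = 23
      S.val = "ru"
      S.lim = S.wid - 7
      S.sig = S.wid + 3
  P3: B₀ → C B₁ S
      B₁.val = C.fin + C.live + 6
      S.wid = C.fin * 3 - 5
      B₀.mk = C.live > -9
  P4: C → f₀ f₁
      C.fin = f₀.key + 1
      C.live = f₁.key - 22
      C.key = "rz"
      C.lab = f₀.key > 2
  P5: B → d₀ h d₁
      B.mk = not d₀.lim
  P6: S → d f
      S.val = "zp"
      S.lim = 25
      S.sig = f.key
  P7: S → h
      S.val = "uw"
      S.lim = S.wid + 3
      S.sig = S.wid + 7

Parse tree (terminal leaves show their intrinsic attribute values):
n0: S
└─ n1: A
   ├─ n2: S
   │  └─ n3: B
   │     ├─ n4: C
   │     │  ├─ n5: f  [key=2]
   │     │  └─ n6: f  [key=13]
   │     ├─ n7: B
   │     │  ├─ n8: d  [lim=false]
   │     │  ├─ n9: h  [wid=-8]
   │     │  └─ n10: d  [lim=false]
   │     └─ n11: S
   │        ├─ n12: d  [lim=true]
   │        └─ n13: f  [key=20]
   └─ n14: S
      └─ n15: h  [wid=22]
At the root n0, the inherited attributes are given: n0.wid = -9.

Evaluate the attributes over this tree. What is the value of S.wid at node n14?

18

1. n0.wid = -9  [given at root]
2. n1.off = "up"  ["up"]
3. n1.lab = 18  [18]
4. n2.wid = 5  [A.lab - 13]
5. n3.val = 23  [23]
6. n5.key = 2  [terminal]
7. n6.key = 13  [terminal]
8. n4.fin = 3  [f₀.key + 1]
9. n4.live = -9  [f₁.key - 22]
10. n4.key = "rz"  ["rz"]
11. n4.lab = false  [f₀.key > 2]
12. n7.val = 0  [C.fin + C.live + 6]
13. n8.lim = false  [terminal]
14. n9.wid = -8  [terminal]
15. n10.lim = false  [terminal]
16. n7.mk = true  [not d₀.lim]
17. n11.wid = 4  [C.fin * 3 - 5]
18. n12.lim = true  [terminal]
19. n13.key = 20  [terminal]
20. n11.val = "zp"  ["zp"]
21. n11.lim = 25  [25]
22. n11.sig = 20  [f.key]
23. n3.mk = false  [C.live > -9]
24. n2.val = "ru"  ["ru"]
25. n2.lim = -2  [S.wid - 7]
26. n2.sig = 8  [S.wid + 3]
27. n14.wid = 18  [S₀.lim * -1 + 16]
28. n15.wid = 22  [terminal]
29. n14.val = "uw"  ["uw"]
30. n14.lim = 21  [S.wid + 3]
31. n14.sig = 25  [S.wid + 7]
32. n1.tag = 20  [S₀.lim * 2 + 24]
33. n1.mk = "mru"  ["m" ++ S₀.val]
34. n0.val = "mruk"  [A.mk ++ "k"]
35. n0.lim = -9  [S.wid]
36. n0.sig = 12  [A.tag + S.wid + 1]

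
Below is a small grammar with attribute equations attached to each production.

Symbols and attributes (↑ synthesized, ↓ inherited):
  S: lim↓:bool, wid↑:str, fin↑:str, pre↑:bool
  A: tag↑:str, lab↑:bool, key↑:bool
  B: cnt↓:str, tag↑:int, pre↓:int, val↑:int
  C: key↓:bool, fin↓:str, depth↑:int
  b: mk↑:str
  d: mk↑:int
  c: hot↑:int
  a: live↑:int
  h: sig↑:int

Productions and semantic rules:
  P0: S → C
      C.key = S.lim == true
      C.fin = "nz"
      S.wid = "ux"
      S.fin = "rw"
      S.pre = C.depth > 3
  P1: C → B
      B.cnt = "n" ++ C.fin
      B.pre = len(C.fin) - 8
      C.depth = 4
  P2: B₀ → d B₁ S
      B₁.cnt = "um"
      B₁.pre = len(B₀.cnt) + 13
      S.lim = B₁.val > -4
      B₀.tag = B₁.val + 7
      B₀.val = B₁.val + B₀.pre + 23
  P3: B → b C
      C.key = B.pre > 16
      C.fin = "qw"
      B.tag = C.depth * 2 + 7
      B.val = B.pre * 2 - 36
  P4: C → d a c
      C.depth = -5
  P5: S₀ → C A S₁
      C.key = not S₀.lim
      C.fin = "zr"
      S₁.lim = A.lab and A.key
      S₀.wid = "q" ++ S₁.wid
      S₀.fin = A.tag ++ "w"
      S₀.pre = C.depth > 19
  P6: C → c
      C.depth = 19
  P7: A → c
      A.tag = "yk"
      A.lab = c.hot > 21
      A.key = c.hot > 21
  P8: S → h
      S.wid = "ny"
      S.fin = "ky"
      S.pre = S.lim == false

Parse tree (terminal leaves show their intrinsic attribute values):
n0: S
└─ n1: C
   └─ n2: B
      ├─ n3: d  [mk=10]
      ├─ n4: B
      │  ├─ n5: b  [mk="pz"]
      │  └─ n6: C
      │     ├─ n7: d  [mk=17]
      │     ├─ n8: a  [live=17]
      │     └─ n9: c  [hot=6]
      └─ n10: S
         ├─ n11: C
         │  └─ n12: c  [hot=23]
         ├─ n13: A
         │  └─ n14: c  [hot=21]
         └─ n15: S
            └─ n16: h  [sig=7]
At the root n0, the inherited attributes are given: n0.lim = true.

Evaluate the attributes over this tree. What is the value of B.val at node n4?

-4

1. n0.lim = true  [given at root]
2. n1.key = true  [S.lim == true]
3. n1.fin = "nz"  ["nz"]
4. n2.cnt = "nnz"  ["n" ++ C.fin]
5. n2.pre = -6  [len(C.fin) - 8]
6. n3.mk = 10  [terminal]
7. n4.cnt = "um"  ["um"]
8. n4.pre = 16  [len(B₀.cnt) + 13]
9. n5.mk = "pz"  [terminal]
10. n6.key = false  [B.pre > 16]
11. n6.fin = "qw"  ["qw"]
12. n7.mk = 17  [terminal]
13. n8.live = 17  [terminal]
14. n9.hot = 6  [terminal]
15. n6.depth = -5  [-5]
16. n4.tag = -3  [C.depth * 2 + 7]
17. n4.val = -4  [B.pre * 2 - 36]
18. n10.lim = false  [B₁.val > -4]
19. n11.key = true  [not S₀.lim]
20. n11.fin = "zr"  ["zr"]
21. n12.hot = 23  [terminal]
22. n11.depth = 19  [19]
23. n14.hot = 21  [terminal]
24. n13.tag = "yk"  ["yk"]
25. n13.lab = false  [c.hot > 21]
26. n13.key = false  [c.hot > 21]
27. n15.lim = false  [A.lab and A.key]
28. n16.sig = 7  [terminal]
29. n15.wid = "ny"  ["ny"]
30. n15.fin = "ky"  ["ky"]
31. n15.pre = true  [S.lim == false]
32. n10.wid = "qny"  ["q" ++ S₁.wid]
33. n10.fin = "ykw"  [A.tag ++ "w"]
34. n10.pre = false  [C.depth > 19]
35. n2.tag = 3  [B₁.val + 7]
36. n2.val = 13  [B₁.val + B₀.pre + 23]
37. n1.depth = 4  [4]
38. n0.wid = "ux"  ["ux"]
39. n0.fin = "rw"  ["rw"]
40. n0.pre = true  [C.depth > 3]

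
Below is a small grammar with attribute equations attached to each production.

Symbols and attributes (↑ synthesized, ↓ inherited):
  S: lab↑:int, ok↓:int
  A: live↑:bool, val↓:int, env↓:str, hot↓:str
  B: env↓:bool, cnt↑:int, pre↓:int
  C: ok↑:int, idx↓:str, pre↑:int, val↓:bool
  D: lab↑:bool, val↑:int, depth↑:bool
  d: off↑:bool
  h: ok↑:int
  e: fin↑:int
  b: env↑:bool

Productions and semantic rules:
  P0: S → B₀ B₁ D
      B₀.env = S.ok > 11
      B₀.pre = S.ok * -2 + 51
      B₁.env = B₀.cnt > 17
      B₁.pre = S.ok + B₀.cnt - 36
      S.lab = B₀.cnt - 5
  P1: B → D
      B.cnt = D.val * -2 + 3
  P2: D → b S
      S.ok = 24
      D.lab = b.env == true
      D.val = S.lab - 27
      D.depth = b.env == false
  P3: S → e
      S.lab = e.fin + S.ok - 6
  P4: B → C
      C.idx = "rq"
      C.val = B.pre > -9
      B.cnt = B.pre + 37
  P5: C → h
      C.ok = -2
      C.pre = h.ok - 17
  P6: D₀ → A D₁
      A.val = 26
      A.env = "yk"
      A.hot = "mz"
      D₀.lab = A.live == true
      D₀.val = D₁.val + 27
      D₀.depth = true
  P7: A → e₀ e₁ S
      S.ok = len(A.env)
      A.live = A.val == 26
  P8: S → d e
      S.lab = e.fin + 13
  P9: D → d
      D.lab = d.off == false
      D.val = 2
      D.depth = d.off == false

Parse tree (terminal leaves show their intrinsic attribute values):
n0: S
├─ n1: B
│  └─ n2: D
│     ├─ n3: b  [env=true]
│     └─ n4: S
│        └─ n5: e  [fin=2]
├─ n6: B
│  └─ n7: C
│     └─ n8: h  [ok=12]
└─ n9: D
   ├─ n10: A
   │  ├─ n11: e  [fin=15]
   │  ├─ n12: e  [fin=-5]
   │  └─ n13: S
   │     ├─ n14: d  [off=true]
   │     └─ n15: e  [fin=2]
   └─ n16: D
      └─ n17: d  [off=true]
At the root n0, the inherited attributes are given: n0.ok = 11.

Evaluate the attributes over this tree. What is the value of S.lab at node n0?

1. n0.ok = 11  [given at root]
2. n1.env = false  [S.ok > 11]
3. n1.pre = 29  [S.ok * -2 + 51]
4. n3.env = true  [terminal]
5. n4.ok = 24  [24]
6. n5.fin = 2  [terminal]
7. n4.lab = 20  [e.fin + S.ok - 6]
8. n2.lab = true  [b.env == true]
9. n2.val = -7  [S.lab - 27]
10. n2.depth = false  [b.env == false]
11. n1.cnt = 17  [D.val * -2 + 3]
12. n6.env = false  [B₀.cnt > 17]
13. n6.pre = -8  [S.ok + B₀.cnt - 36]
14. n7.idx = "rq"  ["rq"]
15. n7.val = true  [B.pre > -9]
16. n8.ok = 12  [terminal]
17. n7.ok = -2  [-2]
18. n7.pre = -5  [h.ok - 17]
19. n6.cnt = 29  [B.pre + 37]
20. n10.val = 26  [26]
21. n10.env = "yk"  ["yk"]
22. n10.hot = "mz"  ["mz"]
23. n11.fin = 15  [terminal]
24. n12.fin = -5  [terminal]
25. n13.ok = 2  [len(A.env)]
26. n14.off = true  [terminal]
27. n15.fin = 2  [terminal]
28. n13.lab = 15  [e.fin + 13]
29. n10.live = true  [A.val == 26]
30. n17.off = true  [terminal]
31. n16.lab = false  [d.off == false]
32. n16.val = 2  [2]
33. n16.depth = false  [d.off == false]
34. n9.lab = true  [A.live == true]
35. n9.val = 29  [D₁.val + 27]
36. n9.depth = true  [true]
37. n0.lab = 12  [B₀.cnt - 5]

12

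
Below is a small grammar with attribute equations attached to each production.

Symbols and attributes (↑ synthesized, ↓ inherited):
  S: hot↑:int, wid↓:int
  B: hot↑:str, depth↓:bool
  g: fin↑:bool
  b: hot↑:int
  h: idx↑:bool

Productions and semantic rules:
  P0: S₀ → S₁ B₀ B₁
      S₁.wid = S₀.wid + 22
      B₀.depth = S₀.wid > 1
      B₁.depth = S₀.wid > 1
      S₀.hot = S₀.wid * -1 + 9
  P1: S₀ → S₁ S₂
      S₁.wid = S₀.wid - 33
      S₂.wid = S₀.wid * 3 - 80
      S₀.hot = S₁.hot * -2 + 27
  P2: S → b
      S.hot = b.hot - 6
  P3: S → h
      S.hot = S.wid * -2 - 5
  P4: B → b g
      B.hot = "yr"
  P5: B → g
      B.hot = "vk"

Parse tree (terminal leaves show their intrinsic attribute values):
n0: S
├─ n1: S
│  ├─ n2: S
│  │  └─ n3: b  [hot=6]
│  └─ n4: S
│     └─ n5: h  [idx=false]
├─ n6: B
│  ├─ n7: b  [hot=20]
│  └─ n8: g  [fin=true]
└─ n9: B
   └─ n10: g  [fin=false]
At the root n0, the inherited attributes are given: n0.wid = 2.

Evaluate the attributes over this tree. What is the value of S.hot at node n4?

11

1. n0.wid = 2  [given at root]
2. n1.wid = 24  [S₀.wid + 22]
3. n2.wid = -9  [S₀.wid - 33]
4. n3.hot = 6  [terminal]
5. n2.hot = 0  [b.hot - 6]
6. n4.wid = -8  [S₀.wid * 3 - 80]
7. n5.idx = false  [terminal]
8. n4.hot = 11  [S.wid * -2 - 5]
9. n1.hot = 27  [S₁.hot * -2 + 27]
10. n6.depth = true  [S₀.wid > 1]
11. n7.hot = 20  [terminal]
12. n8.fin = true  [terminal]
13. n6.hot = "yr"  ["yr"]
14. n9.depth = true  [S₀.wid > 1]
15. n10.fin = false  [terminal]
16. n9.hot = "vk"  ["vk"]
17. n0.hot = 7  [S₀.wid * -1 + 9]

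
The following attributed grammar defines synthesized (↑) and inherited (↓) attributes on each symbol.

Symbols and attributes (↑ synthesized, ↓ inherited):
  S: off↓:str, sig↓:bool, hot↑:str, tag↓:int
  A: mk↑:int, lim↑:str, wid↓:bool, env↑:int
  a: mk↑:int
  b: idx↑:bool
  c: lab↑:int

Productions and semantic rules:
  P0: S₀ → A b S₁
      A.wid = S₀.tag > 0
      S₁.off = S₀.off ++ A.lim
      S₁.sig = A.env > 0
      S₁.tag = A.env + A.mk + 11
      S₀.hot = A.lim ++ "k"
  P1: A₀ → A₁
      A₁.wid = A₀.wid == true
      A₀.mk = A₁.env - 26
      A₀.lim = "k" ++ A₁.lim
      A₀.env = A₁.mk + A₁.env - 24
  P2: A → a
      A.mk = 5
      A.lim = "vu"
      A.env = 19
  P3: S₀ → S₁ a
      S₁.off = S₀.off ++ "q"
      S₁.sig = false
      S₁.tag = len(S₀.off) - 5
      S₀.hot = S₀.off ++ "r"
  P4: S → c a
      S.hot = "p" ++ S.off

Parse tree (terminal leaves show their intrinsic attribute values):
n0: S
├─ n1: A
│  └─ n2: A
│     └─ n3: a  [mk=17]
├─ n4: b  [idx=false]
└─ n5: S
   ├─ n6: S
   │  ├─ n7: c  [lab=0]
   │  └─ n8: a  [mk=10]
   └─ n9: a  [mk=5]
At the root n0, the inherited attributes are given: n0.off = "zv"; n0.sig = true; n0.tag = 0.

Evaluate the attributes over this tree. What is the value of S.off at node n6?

1. n0.off = "zv"  [given at root]
2. n0.sig = true  [given at root]
3. n0.tag = 0  [given at root]
4. n1.wid = false  [S₀.tag > 0]
5. n2.wid = false  [A₀.wid == true]
6. n3.mk = 17  [terminal]
7. n2.mk = 5  [5]
8. n2.lim = "vu"  ["vu"]
9. n2.env = 19  [19]
10. n1.mk = -7  [A₁.env - 26]
11. n1.lim = "kvu"  ["k" ++ A₁.lim]
12. n1.env = 0  [A₁.mk + A₁.env - 24]
13. n4.idx = false  [terminal]
14. n5.off = "zvkvu"  [S₀.off ++ A.lim]
15. n5.sig = false  [A.env > 0]
16. n5.tag = 4  [A.env + A.mk + 11]
17. n6.off = "zvkvuq"  [S₀.off ++ "q"]
18. n6.sig = false  [false]
19. n6.tag = 0  [len(S₀.off) - 5]
20. n7.lab = 0  [terminal]
21. n8.mk = 10  [terminal]
22. n6.hot = "pzvkvuq"  ["p" ++ S.off]
23. n9.mk = 5  [terminal]
24. n5.hot = "zvkvur"  [S₀.off ++ "r"]
25. n0.hot = "kvuk"  [A.lim ++ "k"]

"zvkvuq"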